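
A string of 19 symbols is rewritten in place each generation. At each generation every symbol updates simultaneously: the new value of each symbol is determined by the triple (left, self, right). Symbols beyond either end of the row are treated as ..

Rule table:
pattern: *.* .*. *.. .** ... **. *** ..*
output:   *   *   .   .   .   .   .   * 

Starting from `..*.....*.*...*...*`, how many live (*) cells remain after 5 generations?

generation 1: .**....****..**..**
generation 2: *.....*.....*...*..
generation 3: *....**....**..**..
generation 4: *...*.....*...*....
generation 5: *..**....**..**....
count of *: 7

7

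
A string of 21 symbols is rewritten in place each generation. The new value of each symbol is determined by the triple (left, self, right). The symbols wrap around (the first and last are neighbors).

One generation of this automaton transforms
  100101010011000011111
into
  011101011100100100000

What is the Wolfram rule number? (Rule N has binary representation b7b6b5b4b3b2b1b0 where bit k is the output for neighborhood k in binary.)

position 17: 111 → 0  (bit 7 = 0)
position 0: 110 → 0  (bit 6 = 0)
position 4: 101 → 0  (bit 5 = 0)
position 1: 100 → 1  (bit 4 = 1)
position 10: 011 → 0  (bit 3 = 0)
position 3: 010 → 1  (bit 2 = 1)
position 2: 001 → 1  (bit 1 = 1)
position 13: 000 → 0  (bit 0 = 0)
bits b7..b0 = 00010110 = 22

22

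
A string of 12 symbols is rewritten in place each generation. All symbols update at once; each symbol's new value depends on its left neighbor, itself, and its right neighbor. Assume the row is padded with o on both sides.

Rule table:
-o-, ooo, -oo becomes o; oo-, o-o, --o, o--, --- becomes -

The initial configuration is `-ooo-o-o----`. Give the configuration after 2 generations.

-oo--o-o----
-o---o-o----

-o---o-o----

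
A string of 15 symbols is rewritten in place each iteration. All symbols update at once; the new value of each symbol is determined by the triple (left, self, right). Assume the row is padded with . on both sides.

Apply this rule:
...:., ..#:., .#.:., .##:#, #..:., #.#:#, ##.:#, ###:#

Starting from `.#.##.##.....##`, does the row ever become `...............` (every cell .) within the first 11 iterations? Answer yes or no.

..######.....##
..######.....##  (fixed point — unchanged through iteration 11)
iteration 11 is ..######.....##, still not uniform .

no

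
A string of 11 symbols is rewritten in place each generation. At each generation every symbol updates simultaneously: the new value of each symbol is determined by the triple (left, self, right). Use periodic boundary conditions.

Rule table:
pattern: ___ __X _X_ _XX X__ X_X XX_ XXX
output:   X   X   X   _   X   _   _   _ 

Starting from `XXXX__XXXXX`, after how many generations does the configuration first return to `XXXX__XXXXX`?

generation 1: ____XX_____
generation 2: XXXX__XXXXX

2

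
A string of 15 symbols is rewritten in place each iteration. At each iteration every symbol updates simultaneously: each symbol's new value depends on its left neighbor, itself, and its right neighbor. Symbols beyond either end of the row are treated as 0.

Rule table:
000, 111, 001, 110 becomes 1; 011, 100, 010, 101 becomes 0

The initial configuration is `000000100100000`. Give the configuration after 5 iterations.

111011001010100

111111001001111
011111010010111
101111000100011
000111011001101
111011001010100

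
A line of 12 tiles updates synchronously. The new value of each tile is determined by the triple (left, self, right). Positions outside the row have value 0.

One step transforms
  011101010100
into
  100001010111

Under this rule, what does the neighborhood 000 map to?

At position 11 the neighborhood is 000; the next row has 1 there.

1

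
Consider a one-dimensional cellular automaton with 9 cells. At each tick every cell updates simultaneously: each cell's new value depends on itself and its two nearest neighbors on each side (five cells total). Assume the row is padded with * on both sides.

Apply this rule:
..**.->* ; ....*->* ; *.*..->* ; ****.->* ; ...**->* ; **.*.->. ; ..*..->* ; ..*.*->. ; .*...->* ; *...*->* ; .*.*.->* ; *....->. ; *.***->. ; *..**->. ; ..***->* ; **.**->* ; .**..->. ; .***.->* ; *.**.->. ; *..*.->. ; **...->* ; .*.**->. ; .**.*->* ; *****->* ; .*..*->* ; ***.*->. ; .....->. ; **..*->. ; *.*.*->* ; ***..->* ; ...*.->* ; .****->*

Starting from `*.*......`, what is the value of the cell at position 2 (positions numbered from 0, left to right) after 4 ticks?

.

tick 1: ..**...**
tick 2: ..*.*****
tick 3: .....****
tick 4: *..******
position 2 holds .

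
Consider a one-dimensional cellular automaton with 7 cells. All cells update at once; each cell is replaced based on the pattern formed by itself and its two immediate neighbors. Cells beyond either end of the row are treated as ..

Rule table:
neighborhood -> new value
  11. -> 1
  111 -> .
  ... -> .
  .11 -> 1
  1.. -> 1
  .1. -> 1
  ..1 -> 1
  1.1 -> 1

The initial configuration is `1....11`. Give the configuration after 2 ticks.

11..111
11111.1

11111.1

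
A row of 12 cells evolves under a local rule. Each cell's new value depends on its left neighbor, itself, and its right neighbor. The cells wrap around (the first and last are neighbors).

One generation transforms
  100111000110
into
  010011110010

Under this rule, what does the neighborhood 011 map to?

At position 3 the neighborhood is 011; the next row has 0 there.

0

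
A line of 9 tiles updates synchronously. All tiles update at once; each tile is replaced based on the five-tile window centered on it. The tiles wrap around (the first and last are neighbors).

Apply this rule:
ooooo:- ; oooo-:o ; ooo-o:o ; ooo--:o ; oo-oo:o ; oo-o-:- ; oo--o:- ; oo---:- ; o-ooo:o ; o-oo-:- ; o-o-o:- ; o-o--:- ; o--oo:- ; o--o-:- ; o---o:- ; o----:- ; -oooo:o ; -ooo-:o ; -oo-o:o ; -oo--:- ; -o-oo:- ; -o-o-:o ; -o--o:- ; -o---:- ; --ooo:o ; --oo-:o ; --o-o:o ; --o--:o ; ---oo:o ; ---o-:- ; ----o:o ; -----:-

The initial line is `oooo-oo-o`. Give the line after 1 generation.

o-ooo-ooo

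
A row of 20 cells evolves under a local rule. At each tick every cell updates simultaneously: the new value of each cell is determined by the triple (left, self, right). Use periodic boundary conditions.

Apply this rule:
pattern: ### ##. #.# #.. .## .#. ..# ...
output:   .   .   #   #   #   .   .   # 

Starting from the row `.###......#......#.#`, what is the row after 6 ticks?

tick 1: ##..#####..#####..#.
tick 2: #.#.#....#.#....#..#
tick 3: .#.#.###..#.###..#.#
tick 4: #.#.##..#..##..#..#.
tick 5: .#.##.#..#.#.#..#..#
tick 6: #.##.#.#..#.#.#..#..

#.##.#.#..#.#.#..#..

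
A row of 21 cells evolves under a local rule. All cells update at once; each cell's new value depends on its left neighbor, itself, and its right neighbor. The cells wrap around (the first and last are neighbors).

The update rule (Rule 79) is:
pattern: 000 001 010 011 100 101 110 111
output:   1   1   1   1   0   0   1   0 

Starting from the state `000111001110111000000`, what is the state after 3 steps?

111101011010101010111

step 1: 111101011010101011111
step 2: 000101011010101010000
step 3: 111101011010101010111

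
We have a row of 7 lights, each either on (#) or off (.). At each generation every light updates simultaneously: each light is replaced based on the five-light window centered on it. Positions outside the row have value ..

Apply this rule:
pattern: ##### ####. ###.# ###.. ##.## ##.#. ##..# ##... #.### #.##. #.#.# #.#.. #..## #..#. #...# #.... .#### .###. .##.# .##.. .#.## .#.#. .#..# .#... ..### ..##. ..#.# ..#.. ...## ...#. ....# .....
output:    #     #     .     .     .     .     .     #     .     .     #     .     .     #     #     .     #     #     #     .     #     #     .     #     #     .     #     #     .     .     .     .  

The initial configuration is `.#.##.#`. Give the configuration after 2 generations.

..#..#.

.##.#..
..#..#.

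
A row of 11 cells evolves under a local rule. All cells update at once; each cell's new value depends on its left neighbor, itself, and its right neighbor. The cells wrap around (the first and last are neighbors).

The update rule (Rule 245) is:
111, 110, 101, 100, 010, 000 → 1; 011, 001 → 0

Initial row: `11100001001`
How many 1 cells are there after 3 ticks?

11111101100
01111110110
00111111011
count of 1: 8

8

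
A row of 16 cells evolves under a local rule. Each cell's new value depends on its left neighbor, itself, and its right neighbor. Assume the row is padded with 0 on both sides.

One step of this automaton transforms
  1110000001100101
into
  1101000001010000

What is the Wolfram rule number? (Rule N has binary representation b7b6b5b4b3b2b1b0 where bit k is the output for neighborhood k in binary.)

152

position 1: 111 → 1  (bit 7 = 1)
position 2: 110 → 0  (bit 6 = 0)
position 14: 101 → 0  (bit 5 = 0)
position 3: 100 → 1  (bit 4 = 1)
position 0: 011 → 1  (bit 3 = 1)
position 13: 010 → 0  (bit 2 = 0)
position 8: 001 → 0  (bit 1 = 0)
position 4: 000 → 0  (bit 0 = 0)
bits b7..b0 = 10011000 = 152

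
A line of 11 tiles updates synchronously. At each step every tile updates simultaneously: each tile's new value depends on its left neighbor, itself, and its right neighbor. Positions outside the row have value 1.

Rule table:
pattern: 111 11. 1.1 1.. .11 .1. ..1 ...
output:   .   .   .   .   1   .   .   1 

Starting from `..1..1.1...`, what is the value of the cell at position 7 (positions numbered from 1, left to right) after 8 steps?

.........1.
.1111111...
.1.......1.
...11111...
.1.1.....1.
.....111...
.111.1...1.
.1.....1...
position 7 holds .

.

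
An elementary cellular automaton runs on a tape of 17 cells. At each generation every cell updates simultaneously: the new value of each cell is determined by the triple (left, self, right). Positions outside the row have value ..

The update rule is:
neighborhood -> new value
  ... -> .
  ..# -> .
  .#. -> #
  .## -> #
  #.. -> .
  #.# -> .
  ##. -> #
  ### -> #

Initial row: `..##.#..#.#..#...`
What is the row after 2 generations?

generation 1: ..##.#..#.#..#...  (fixed point — unchanged through generation 2)

..##.#..#.#..#...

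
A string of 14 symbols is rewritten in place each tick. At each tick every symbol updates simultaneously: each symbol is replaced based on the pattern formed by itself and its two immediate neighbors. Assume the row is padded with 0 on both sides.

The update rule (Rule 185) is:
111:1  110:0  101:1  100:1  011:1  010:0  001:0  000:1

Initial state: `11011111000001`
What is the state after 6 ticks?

10111110111100
01111101111011
01111011110110
01110111101101
01101111011010
01011110110101

01011110110101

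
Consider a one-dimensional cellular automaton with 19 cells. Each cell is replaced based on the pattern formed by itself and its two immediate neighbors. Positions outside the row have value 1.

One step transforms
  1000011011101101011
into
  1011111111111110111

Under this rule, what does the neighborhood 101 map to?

1

At position 7 the neighborhood is 101; the next row has 1 there.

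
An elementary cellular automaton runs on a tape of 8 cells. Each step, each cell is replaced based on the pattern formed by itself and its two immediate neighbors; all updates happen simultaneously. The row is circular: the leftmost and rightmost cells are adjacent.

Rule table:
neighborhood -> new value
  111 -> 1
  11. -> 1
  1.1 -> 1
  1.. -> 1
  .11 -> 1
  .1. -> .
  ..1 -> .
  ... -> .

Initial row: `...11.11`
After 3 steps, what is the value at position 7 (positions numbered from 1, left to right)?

1

1..11111
11.11111
11111111
position 7 holds 1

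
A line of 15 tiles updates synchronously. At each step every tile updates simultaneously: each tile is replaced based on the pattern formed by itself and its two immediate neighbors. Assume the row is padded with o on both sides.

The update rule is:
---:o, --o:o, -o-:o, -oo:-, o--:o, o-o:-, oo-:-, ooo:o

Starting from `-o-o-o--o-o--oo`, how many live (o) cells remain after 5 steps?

9

step 1: -o-o-oooo-ooo-o
step 2: -o-o--oo---o---
step 3: -o-ooo--ooooooo
step 4: -o--o-oo-oooooo
step 5: -oooo-----ooooo
count of o: 9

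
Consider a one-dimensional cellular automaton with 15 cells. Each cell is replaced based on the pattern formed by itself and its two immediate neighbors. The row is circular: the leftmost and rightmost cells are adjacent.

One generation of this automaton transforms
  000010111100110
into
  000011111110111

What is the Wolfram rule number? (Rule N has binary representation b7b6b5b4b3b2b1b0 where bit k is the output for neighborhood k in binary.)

position 7: 111 → 1  (bit 7 = 1)
position 9: 110 → 1  (bit 6 = 1)
position 5: 101 → 1  (bit 5 = 1)
position 10: 100 → 1  (bit 4 = 1)
position 6: 011 → 1  (bit 3 = 1)
position 4: 010 → 1  (bit 2 = 1)
position 3: 001 → 0  (bit 1 = 0)
position 0: 000 → 0  (bit 0 = 0)
bits b7..b0 = 11111100 = 252

252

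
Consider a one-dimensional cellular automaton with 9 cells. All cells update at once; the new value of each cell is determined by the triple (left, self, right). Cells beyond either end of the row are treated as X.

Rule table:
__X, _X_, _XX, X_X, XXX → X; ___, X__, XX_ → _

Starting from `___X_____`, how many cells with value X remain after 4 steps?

__XX____X
_XX____XX
XX____XXX
X____XXXX
count of X: 5

5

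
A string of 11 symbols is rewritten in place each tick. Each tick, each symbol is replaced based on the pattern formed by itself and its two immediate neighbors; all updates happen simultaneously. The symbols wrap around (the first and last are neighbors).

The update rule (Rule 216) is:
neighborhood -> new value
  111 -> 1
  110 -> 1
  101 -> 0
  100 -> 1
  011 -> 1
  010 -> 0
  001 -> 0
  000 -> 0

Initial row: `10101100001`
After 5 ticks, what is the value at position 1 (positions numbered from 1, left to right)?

1

10001110001
11001111001
11101111101
11101111101  (fixed point — unchanged through tick 5)
position 1 holds 1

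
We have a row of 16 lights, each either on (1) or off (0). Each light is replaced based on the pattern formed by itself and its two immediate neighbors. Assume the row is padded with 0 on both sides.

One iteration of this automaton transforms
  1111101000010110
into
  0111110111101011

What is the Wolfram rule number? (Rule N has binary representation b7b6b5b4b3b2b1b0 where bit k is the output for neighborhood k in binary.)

243

position 1: 111 → 1  (bit 7 = 1)
position 4: 110 → 1  (bit 6 = 1)
position 5: 101 → 1  (bit 5 = 1)
position 7: 100 → 1  (bit 4 = 1)
position 0: 011 → 0  (bit 3 = 0)
position 6: 010 → 0  (bit 2 = 0)
position 10: 001 → 1  (bit 1 = 1)
position 8: 000 → 1  (bit 0 = 1)
bits b7..b0 = 11110011 = 243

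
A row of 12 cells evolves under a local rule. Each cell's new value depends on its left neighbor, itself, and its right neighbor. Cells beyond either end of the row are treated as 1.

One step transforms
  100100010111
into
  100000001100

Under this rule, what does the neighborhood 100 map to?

0

At position 1 the neighborhood is 100; the next row has 0 there.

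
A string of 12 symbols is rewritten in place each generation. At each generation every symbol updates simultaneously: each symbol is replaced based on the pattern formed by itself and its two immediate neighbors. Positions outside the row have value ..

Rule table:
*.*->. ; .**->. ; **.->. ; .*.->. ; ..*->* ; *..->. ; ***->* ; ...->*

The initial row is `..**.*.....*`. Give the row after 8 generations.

**.....****.
...****.**..
***.**.....*
.*.....****.
*..****.**..
..*.**.....*
**.....****.  (repeats generation 1; period 6)
generation 8: ...****.**..

...****.**..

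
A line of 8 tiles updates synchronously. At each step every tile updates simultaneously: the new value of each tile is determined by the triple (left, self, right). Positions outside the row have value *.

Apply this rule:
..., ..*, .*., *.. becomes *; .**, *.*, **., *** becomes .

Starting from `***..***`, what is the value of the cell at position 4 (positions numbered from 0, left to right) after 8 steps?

...**...
***..***  (repeats step 0; period 2)
step 8: ***..***
position 4 holds .

.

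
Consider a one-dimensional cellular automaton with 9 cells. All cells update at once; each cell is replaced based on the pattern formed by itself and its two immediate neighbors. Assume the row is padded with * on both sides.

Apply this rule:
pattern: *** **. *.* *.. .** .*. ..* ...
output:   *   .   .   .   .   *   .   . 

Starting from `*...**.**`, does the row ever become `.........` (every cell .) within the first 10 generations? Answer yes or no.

generation 1: ........*
generation 2: .........
all cells are . at generation 2

yes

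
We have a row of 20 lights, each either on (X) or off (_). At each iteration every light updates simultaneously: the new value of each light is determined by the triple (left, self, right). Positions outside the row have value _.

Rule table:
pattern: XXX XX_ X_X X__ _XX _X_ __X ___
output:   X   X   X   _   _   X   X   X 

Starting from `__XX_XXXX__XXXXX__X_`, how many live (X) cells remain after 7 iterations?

XX_XX_XXX_X_XXXX_XX_
_XX_XX_XXXXX_XXXX_X_
X_XX_XX_XXXXX_XXXXX_
XX_XX_XX_XXXXX_XXXX_
_XX_XX_XX_XXXXX_XXX_
X_XX_XX_XX_XXXXX_XX_
XX_XX_XX_XX_XXXXX_X_
count of X: 14

14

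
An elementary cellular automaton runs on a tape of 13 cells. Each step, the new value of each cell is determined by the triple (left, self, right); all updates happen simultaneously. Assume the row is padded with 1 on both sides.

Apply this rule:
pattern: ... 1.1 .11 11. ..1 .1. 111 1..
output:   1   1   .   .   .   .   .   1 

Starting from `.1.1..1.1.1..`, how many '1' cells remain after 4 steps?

6

step 1: 1.1.1..1.1.1.
step 2: .1.1.1..1.1.1
step 3: 1.1.1.1..1.1.
step 4: .1.1.1.1..1.1
count of 1: 6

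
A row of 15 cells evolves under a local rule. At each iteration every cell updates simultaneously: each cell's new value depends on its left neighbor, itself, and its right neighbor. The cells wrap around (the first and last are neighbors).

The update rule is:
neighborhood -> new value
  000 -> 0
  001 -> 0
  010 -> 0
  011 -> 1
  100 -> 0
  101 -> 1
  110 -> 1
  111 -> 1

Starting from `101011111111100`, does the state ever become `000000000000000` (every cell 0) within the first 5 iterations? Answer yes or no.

no

iteration 1: 010111111111100
iteration 2: 001111111111100
iteration 3: 001111111111100  (fixed point — unchanged through iteration 5)
iteration 5 is 001111111111100, still not uniform 0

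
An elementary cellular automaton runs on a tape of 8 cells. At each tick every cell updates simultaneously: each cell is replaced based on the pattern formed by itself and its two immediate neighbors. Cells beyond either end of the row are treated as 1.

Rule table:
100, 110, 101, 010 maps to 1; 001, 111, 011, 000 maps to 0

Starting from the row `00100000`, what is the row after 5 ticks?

tick 1: 10110000
tick 2: 11011000
tick 3: 01101100
tick 4: 10110110
tick 5: 11011011

11011011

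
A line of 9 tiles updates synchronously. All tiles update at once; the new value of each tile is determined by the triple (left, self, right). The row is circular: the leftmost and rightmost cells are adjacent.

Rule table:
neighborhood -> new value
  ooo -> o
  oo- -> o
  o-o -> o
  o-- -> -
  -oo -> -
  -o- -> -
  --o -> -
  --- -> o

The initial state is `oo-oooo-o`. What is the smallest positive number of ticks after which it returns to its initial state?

tick 1: ooo-oooo-
tick 2: -ooo-oooo
tick 3: o-ooo-ooo
tick 4: oo-ooo-oo
tick 5: ooo-ooo-o
tick 6: oooo-ooo-
tick 7: -oooo-ooo
tick 8: o-oooo-oo
tick 9: oo-oooo-o

9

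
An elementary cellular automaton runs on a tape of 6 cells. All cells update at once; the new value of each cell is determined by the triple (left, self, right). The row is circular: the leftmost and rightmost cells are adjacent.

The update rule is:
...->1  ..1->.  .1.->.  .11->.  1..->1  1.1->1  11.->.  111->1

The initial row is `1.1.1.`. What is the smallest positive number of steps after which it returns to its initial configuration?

.1.1.1
1.1.1.

2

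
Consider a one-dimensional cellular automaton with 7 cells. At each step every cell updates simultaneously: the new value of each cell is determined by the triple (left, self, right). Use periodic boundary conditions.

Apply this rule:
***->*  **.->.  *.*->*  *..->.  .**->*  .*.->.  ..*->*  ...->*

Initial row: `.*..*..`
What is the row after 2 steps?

step 1: *..*..*
step 2: ..*..**

..*..**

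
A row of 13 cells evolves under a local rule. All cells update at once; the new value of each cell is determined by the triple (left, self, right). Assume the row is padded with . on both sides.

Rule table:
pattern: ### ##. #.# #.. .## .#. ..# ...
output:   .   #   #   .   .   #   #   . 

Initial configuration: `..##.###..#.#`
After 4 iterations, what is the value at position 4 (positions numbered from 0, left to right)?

.#.##..#.####
###.#.###...#
..####..#..##
.#...#.##.#.#
position 4 holds .

.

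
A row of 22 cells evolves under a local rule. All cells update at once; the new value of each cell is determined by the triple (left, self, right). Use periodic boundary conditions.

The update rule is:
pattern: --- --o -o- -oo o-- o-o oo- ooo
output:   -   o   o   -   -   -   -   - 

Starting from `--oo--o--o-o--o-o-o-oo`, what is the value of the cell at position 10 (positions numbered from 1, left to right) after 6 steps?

step 1: -o---oo-oo-o-oo-o-o---
step 2: oo--o------o----o-o---
step 3: ---oo-----oo---oo-o--o
step 4: --o------o----o---o-oo
step 5: -oo-----oo---oo--oo---
step 6: o------o----o---o-----
position 10 holds -

-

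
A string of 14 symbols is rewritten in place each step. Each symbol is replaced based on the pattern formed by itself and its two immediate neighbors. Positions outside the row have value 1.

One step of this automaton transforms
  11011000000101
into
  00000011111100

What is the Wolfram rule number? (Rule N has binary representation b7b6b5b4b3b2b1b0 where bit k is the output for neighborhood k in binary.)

position 0: 111 → 0  (bit 7 = 0)
position 1: 110 → 0  (bit 6 = 0)
position 2: 101 → 0  (bit 5 = 0)
position 5: 100 → 0  (bit 4 = 0)
position 3: 011 → 0  (bit 3 = 0)
position 11: 010 → 1  (bit 2 = 1)
position 10: 001 → 1  (bit 1 = 1)
position 6: 000 → 1  (bit 0 = 1)
bits b7..b0 = 00000111 = 7

7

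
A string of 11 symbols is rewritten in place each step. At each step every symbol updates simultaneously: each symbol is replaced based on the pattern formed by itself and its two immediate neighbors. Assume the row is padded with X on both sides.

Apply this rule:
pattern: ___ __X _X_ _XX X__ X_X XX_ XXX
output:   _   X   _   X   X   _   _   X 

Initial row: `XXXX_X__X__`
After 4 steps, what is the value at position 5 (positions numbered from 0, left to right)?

_

XXX___XX_XX
XX_X_XX__XX
X____X_XXXX
_X__X__XXXX
position 5 holds _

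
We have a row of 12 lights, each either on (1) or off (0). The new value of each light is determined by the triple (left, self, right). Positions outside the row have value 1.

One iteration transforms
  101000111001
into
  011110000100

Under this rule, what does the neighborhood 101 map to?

1

At position 1 the neighborhood is 101; the next row has 1 there.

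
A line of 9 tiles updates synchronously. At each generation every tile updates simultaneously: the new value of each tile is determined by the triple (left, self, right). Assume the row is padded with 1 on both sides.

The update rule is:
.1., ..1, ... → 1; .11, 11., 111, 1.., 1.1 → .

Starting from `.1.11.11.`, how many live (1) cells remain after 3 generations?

.1.......
.1.111111
.1.......
count of 1: 1

1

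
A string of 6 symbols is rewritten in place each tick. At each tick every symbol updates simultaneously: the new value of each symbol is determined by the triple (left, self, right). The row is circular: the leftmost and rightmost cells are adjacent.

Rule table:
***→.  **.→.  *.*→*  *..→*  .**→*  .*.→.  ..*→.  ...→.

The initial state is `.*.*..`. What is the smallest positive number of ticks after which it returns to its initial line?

tick 1: ..*.*.
tick 2: ...*.*
tick 3: *...*.
tick 4: .*...*
tick 5: *.*...
tick 6: .*.*..

6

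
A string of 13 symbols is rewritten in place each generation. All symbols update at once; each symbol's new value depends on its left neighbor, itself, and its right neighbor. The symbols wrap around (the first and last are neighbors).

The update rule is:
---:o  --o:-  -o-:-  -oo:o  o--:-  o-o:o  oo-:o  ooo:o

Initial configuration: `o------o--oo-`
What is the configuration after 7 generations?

--ooooooooooo

--oooo----ooo
--oooo-oo-ooo
--ooooooooooo
--ooooooooooo  (fixed point — unchanged through generation 7)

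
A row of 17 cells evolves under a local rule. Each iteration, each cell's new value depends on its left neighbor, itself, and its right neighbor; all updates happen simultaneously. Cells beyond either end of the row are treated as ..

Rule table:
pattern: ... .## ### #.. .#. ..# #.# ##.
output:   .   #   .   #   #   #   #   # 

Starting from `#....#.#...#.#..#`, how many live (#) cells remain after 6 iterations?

8

iteration 1: ##..#####.#######
iteration 2: #####...###.....#
iteration 3: #...##.##.##...##
iteration 4: ##.##########.###
iteration 5: ####........###.#
iteration 6: #..##......##.###
count of #: 8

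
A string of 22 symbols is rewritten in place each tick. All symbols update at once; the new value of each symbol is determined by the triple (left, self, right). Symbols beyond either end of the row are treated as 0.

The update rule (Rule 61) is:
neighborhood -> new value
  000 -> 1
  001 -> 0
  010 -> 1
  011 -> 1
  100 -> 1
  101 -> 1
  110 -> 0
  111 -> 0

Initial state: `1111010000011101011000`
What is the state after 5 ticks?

1000111111010011110111
1110100000111010001100
1001111110100111101011
1101000001110100011110
1011111101001111010001

1011111101001111010001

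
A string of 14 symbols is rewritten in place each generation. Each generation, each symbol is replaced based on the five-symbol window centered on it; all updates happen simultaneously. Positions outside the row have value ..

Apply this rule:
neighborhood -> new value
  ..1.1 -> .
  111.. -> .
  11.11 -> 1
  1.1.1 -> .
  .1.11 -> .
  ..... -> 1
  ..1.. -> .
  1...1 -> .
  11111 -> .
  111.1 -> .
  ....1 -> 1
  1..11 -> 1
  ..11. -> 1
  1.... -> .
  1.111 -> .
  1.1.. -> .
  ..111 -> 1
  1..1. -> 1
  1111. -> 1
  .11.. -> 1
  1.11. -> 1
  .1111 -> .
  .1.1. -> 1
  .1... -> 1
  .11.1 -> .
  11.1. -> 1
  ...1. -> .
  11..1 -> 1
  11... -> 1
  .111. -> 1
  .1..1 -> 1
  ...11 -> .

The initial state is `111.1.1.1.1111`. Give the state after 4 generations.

generation 1: 11.1.1.1....1.
generation 2: 1.1.1.1.1.1..1
generation 3: .1.1.1.1.1.11.
generation 4: ..1.1.1.1..111

..1.1.1.1..111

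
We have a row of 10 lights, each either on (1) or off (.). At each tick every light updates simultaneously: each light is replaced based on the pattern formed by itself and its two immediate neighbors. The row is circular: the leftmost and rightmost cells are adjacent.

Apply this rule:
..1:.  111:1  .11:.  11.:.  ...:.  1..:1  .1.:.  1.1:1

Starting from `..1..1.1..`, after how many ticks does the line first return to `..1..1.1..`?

10

tick 1: ...1..1.1.
tick 2: ....1..1.1
tick 3: 1....1..1.
tick 4: .1....1..1
tick 5: 1.1....1..
tick 6: .1.1....1.
tick 7: ..1.1....1
tick 8: 1..1.1....
tick 9: .1..1.1...
tick 10: ..1..1.1..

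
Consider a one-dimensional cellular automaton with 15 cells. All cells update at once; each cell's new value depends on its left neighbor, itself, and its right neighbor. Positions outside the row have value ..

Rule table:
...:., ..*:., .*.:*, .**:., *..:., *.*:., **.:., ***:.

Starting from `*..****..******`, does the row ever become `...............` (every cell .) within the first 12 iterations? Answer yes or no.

*..............
*..............  (fixed point — unchanged through iteration 12)
iteration 12 is *.............., still not uniform .

no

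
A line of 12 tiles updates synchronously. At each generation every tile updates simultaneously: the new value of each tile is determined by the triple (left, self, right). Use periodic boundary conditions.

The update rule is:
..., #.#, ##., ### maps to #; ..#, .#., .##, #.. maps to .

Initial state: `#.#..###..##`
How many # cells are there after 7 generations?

6

##....##...#
##.##..#.#..
.##.#...#...
..##..#...##
...#....#..#
.#...##.....
...#..#.####
count of #: 6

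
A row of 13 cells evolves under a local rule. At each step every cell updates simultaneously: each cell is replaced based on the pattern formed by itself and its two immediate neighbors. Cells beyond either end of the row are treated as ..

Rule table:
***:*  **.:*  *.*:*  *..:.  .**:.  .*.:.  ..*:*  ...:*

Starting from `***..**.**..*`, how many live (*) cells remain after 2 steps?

.**.*.**.*.*.
*.**.*.**.*..
count of *: 7

7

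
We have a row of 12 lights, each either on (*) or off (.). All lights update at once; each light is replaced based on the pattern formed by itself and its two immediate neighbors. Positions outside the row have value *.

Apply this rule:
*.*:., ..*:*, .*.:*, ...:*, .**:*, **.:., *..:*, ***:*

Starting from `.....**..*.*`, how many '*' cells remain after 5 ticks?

10

******.***.*
*****..**..*
****.***.***
***..**..***
**.***.*****
count of *: 10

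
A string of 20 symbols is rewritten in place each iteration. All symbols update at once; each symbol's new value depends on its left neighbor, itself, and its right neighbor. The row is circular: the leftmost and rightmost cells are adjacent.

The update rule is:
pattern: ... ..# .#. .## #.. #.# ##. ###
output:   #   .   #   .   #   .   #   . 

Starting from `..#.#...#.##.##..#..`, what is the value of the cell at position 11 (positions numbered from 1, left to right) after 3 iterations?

.

iteration 1: #.#.###.#..#..##.###
iteration 2: #.#...#.##.##..#....
iteration 3: #.###.#..#..##.####.
position 11 holds .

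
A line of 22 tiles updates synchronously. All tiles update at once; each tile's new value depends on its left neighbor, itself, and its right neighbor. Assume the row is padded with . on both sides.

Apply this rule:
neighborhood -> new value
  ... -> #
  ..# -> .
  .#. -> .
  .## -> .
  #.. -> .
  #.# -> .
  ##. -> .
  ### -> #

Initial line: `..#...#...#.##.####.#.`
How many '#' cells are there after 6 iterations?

iteration 1: #...#...#.......##....
iteration 2: ..#...#...#####....###
iteration 3: #...#...#..###..##..#.
iteration 4: ..#...#.....#.........
iteration 5: #...#...###...########
iteration 6: ..#...#..#..#..######.
count of #: 10

10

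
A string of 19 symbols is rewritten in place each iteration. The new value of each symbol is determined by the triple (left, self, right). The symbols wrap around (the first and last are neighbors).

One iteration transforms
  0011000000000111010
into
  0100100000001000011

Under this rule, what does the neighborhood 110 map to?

0

At position 3 the neighborhood is 110; the next row has 0 there.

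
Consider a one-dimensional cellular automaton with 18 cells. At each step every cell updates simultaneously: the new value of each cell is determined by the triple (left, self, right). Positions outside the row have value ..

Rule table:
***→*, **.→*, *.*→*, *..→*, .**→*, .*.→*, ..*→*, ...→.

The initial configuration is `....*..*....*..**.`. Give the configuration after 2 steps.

..****************

step 1: ...******..*******
step 2: ..****************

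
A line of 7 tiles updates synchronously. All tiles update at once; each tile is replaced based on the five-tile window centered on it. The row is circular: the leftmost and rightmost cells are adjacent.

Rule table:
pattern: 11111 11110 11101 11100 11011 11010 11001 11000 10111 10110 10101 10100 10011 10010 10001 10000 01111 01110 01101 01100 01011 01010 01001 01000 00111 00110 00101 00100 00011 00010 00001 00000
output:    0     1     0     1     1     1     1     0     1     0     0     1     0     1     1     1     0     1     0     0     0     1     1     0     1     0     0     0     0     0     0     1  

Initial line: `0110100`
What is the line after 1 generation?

0001101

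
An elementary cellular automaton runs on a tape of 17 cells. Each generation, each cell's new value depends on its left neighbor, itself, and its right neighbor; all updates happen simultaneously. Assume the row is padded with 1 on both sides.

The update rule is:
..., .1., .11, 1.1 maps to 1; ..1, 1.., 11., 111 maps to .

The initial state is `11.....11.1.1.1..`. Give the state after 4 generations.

......1.11.1....1

...111.1.111111..
.1.1..1111.......
1111..1....11111.
......1.11.1....1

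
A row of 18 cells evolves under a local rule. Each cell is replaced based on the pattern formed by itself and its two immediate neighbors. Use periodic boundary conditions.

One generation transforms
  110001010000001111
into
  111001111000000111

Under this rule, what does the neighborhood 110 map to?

At position 1 the neighborhood is 110; the next row has 1 there.

1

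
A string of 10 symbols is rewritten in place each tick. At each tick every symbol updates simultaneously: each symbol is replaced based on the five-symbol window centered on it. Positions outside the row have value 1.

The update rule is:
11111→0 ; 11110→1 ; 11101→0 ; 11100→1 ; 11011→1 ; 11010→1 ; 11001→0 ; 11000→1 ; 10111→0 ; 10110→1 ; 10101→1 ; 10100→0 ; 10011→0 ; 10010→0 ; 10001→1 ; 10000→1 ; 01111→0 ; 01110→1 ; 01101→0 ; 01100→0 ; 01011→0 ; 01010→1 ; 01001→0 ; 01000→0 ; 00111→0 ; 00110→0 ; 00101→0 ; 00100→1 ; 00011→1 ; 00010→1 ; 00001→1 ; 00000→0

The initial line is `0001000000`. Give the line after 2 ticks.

0010100000

tick 1: 1111010011
tick 2: 0010100000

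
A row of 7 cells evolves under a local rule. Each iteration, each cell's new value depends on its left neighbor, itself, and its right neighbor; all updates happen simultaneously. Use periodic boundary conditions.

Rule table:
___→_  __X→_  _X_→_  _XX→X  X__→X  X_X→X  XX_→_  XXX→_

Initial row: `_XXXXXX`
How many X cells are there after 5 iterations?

XX_____
X_X____
_X_X___
__X_X__
___X_X_
count of X: 2

2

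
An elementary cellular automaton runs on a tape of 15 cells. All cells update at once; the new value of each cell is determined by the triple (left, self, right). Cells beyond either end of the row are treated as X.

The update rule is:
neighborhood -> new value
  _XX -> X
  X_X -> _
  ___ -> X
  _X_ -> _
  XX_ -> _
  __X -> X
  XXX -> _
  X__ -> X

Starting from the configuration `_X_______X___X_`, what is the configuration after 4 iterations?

XXXX_______X___

iteration 1: __XXXXXXX_XXX__
iteration 2: XXX_______X__XX
iteration 3: ___XXXXXXX_XXX_
iteration 4: XXXX_______X___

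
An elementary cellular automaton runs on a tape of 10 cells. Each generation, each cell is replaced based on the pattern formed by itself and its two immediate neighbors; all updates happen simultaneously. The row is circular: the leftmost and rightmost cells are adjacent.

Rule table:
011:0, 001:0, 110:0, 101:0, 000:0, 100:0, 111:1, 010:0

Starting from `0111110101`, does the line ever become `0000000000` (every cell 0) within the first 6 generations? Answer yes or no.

yes

generation 1: 0011100000
generation 2: 0001000000
generation 3: 0000000000
all cells are 0 at generation 3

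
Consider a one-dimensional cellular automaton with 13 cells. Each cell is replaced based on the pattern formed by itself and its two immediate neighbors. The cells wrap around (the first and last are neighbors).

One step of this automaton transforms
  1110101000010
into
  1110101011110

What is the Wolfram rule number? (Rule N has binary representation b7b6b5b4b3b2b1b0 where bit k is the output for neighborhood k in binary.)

position 1: 111 → 1  (bit 7 = 1)
position 2: 110 → 1  (bit 6 = 1)
position 3: 101 → 0  (bit 5 = 0)
position 7: 100 → 0  (bit 4 = 0)
position 0: 011 → 1  (bit 3 = 1)
position 4: 010 → 1  (bit 2 = 1)
position 10: 001 → 1  (bit 1 = 1)
position 8: 000 → 1  (bit 0 = 1)
bits b7..b0 = 11001111 = 207

207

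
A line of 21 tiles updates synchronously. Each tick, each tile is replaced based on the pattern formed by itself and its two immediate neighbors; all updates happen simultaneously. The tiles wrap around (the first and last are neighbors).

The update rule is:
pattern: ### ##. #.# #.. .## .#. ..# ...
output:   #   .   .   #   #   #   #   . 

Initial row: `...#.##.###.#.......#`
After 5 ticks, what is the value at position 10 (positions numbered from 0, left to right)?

.

#.##.#..##..##.....##
..#..####.###.#...###
########..##..##.###.
#######.###.###..##..
######..##..##.###.##
position 10 holds .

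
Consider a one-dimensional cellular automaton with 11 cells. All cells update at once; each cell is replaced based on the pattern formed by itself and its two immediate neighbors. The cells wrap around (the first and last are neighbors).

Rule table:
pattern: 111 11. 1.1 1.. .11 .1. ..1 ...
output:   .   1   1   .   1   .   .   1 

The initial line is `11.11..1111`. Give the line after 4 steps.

1.111.1111.

.1111..1...
.1..1....11
1.....11.11
1.111.1111.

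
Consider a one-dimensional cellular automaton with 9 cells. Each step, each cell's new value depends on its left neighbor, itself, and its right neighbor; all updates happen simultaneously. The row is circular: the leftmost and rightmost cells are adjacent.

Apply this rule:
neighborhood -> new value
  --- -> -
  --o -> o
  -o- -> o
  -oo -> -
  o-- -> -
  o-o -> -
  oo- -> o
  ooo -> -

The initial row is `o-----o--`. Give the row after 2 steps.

o----oo-o
o---o-o--

o---o-o--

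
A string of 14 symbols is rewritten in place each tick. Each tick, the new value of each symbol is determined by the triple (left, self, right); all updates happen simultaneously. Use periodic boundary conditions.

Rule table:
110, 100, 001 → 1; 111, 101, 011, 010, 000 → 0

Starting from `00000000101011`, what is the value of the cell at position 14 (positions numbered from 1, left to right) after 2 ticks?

tick 1: 10000001000001
tick 2: 11000010100010
position 14 holds 0

0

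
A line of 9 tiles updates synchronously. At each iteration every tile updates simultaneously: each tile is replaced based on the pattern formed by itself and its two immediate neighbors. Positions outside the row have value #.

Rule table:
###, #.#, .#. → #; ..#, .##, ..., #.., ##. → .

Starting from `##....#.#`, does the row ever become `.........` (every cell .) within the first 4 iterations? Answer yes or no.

iteration 1: #.....##.
iteration 2: ........#
iteration 3: .........
all cells are . at iteration 3

yes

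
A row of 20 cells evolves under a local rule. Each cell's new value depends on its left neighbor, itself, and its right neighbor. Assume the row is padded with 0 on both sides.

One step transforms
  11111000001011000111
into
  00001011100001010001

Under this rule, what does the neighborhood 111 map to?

0

At position 1 the neighborhood is 111; the next row has 0 there.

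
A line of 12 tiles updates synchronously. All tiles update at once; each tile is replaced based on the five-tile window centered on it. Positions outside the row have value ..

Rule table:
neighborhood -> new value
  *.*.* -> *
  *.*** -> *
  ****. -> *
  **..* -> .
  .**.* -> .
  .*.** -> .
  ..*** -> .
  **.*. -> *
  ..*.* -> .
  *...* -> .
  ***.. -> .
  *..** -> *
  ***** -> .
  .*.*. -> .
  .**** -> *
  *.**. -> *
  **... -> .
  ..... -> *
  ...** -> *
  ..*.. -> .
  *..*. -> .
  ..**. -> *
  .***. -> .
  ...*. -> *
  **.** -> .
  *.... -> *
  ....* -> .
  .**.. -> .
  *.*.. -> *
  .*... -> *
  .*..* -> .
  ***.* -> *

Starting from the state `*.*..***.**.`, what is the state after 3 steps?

*....**.*...

..*.*..*.*..
.*..*....***
*....**.*...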